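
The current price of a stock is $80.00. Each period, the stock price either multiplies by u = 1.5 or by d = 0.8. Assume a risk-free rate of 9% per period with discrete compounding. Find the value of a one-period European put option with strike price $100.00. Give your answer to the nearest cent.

Risk-neutral probability p = (1 + 0.09 − 0.8)/(1.5 − 0.8) = 0.2900/0.7000 = 0.4143
Terminal stock prices: S_u = 120, S_d = 64
Terminal payoffs (K − S): max(-20, 0) = 0, max(36, 0) = 36
Node 0 (S = 80): V_0 = 1/1.09·[0.4143·0.0000 + 0.5857·36.0000] = 19.3447

$19.34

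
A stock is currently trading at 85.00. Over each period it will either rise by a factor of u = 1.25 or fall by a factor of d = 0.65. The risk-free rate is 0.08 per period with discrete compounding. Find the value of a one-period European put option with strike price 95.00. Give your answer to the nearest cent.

10.43

Risk-neutral probability p = (1 + 0.08 − 0.65)/(1.25 − 0.65) = 0.4300/0.6000 = 0.7167
Terminal stock prices: S_u = 106.2, S_d = 55.25
Terminal payoffs (K − S): max(-11.25, 0) = 0, max(39.75, 0) = 39.75
Node 0 (S = 85): V_0 = 1/1.08·[0.7167·0.0000 + 0.2833·39.7500] = 10.4282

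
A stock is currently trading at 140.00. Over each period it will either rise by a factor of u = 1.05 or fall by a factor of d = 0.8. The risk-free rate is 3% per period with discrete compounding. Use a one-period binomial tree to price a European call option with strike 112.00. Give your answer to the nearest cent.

31.26

Risk-neutral probability p = (1 + 0.03 − 0.8)/(1.05 − 0.8) = 0.2300/0.2500 = 0.9200
Terminal stock prices: S_u = 147, S_d = 112
Terminal payoffs (S − K): max(35, 0) = 35, max(0, 0) = 0
Node 0 (S = 140): V_0 = 1/1.03·[0.9200·35.0000 + 0.0800·0.0000] = 31.2621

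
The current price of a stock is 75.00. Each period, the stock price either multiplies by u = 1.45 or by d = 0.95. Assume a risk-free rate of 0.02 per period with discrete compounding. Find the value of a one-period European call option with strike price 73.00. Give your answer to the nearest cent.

4.91

Risk-neutral probability p = (1 + 0.02 − 0.95)/(1.45 − 0.95) = 0.0700/0.5000 = 0.1400
Terminal stock prices: S_u = 108.8, S_d = 71.25
Terminal payoffs (S − K): max(35.75, 0) = 35.75, max(-1.75, 0) = 0
Node 0 (S = 75): V_0 = 1/1.02·[0.1400·35.7500 + 0.8600·0.0000] = 4.9069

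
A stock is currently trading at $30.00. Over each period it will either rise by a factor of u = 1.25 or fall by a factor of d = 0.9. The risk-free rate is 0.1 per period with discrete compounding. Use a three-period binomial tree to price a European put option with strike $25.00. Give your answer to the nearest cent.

Risk-neutral probability p = (1 + 0.1 − 0.9)/(1.25 − 0.9) = 0.2000/0.3500 = 0.5714
Terminal stock prices: S_uuu = 58.59, S_uud = 42.19, S_udd = 30.38, S_ddd = 21.87
Terminal payoffs (K − S): max(-33.59, 0) = 0, max(-17.19, 0) = 0, max(-5.375, 0) = 0, max(3.13, 0) = 3.13
Node uu (S = 46.88): V_uu = 1/1.1·[0.5714·0.0000 + 0.4286·0.0000] = 0.0000
Node ud (S = 33.75): V_ud = 1/1.1·[0.5714·0.0000 + 0.4286·0.0000] = 0.0000
Node dd (S = 24.3): V_dd = 1/1.1·[0.5714·0.0000 + 0.4286·3.1300] = 1.2195
Node u (S = 37.5): V_u = 1/1.1·[0.5714·0.0000 + 0.4286·0.0000] = 0.0000
Node d (S = 27): V_d = 1/1.1·[0.5714·0.0000 + 0.4286·1.2195] = 0.4751
Node 0 (S = 30): V_0 = 1/1.1·[0.5714·0.0000 + 0.4286·0.4751] = 0.1851

$0.19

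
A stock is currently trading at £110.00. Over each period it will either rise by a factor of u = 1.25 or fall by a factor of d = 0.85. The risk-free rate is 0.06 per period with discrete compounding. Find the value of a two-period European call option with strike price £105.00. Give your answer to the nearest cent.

£21.68

Risk-neutral probability p = (1 + 0.06 − 0.85)/(1.25 − 0.85) = 0.2100/0.4000 = 0.5250
Terminal stock prices: S_uu = 171.9, S_ud = 116.9, S_dd = 79.47
Terminal payoffs (S − K): max(66.88, 0) = 66.88, max(11.88, 0) = 11.88, max(-25.53, 0) = 0
Node u (S = 137.5): V_u = 1/1.06·[0.5250·66.8750 + 0.4750·11.8750] = 38.4434
Node d (S = 93.5): V_d = 1/1.06·[0.5250·11.8750 + 0.4750·0.0000] = 5.8815
Node 0 (S = 110): V_0 = 1/1.06·[0.5250·38.4434 + 0.4750·5.8815] = 21.6759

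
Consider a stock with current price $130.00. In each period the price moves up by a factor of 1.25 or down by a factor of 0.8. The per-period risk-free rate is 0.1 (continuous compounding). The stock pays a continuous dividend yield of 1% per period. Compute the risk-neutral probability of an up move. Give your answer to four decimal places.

Per-period risk-free factor R = e^0.1 = 1.1052; dividend-adjusted growth = e^(0.1−0.01) = 1.0942.
Risk-neutral probability p = (1.0942 − 0.8)/(1.25 − 0.8) = 0.2942/0.4500 = 0.6537

p = 0.6537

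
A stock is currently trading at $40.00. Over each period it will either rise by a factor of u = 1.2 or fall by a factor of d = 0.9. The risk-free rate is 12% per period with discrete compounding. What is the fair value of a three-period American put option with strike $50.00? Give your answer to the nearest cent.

Risk-neutral probability p = (1 + 0.12 − 0.9)/(1.2 − 0.9) = 0.2200/0.3000 = 0.7333
Terminal stock prices: S_uuu = 69.12, S_uud = 51.84, S_udd = 38.88, S_ddd = 29.16
Terminal payoffs (K − S): max(-19.12, 0) = 0, max(-1.84, 0) = 0, max(11.12, 0) = 11.12, max(20.84, 0) = 20.84
Node uu (S = 57.6): continuation = 1/1.12·[0.7333·0.0000 + 0.2667·0.0000] = 0.0000; exercise value = 0.0000 ≤ continuation, so V_uu = 0.0000
Node ud (S = 43.2): continuation = 1/1.12·[0.7333·0.0000 + 0.2667·11.1200] = 2.6476; exercise value = 6.8000 > continuation, so V_ud = 6.8000 (exercise)
Node dd (S = 32.4): continuation = 1/1.12·[0.7333·11.1200 + 0.2667·20.8400] = 12.2429; exercise value = 17.6000 > continuation, so V_dd = 17.6000 (exercise)
Node u (S = 48): continuation = 1/1.12·[0.7333·0.0000 + 0.2667·6.8000] = 1.6190; exercise value = 2.0000 > continuation, so V_u = 2.0000 (exercise)
Node d (S = 36): continuation = 1/1.12·[0.7333·6.8000 + 0.2667·17.6000] = 8.6429; exercise value = 14.0000 > continuation, so V_d = 14.0000 (exercise)
Node 0 (S = 40): continuation = 1/1.12·[0.7333·2.0000 + 0.2667·14.0000] = 4.6429; exercise value = 10.0000 > continuation, so V_0 = 10.0000 (exercise)

$10.00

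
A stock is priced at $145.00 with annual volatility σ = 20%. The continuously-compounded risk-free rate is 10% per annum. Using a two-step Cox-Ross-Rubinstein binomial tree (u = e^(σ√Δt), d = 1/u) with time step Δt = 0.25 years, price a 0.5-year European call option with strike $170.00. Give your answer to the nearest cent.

CRR parameters: u = e^(σ√Δt) = e^(0.2·√0.25) = 1.1052, d = 1/u = 0.9048
Per-period rate: rΔt = 0.1·0.25 = 0.025, so R = e^0.025 = 1.0253
Risk-neutral probability p = (e^0.025 − 0.9048)/(1.1052 − 0.9048) = 0.1205/0.2003 = 0.6014
Terminal stock prices: S_uu = 177.1, S_ud = 145, S_dd = 118.7
Terminal payoffs (S − K): max(7.103, 0) = 7.103, max(-25, 0) = 0, max(-51.28, 0) = 0
Node u (S = 160.2): V_u = e^(−0.025)·[0.6014·7.1034 + 0.3986·0.0000] = 4.1664
Node d (S = 131.2): V_d = e^(−0.025)·[0.6014·0.0000 + 0.3986·0.0000] = 0.0000
Node 0 (S = 145): V_0 = e^(−0.025)·[0.6014·4.1664 + 0.3986·0.0000] = 2.4438

$2.44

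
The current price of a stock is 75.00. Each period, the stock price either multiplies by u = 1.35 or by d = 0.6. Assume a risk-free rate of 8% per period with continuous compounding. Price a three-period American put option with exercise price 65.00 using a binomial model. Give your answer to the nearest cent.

Risk-neutral probability p = (e^0.08 − 0.6)/(1.35 − 0.6) = 0.4833/0.7500 = 0.6444
Terminal stock prices: S_uuu = 184.5, S_uud = 82.01, S_udd = 36.45, S_ddd = 16.2
Terminal payoffs (K − S): max(-119.5, 0) = 0, max(-17.01, 0) = 0, max(28.55, 0) = 28.55, max(48.8, 0) = 48.8
Node uu (S = 136.7): continuation = e^(−0.08)·[0.6444·0.0000 + 0.3556·0.0000] = 0.0000; exercise value = 0.0000 ≤ continuation, so V_uu = 0.0000
Node ud (S = 60.75): continuation = e^(−0.08)·[0.6444·0.0000 + 0.3556·28.5500] = 9.3723; exercise value = 4.2500 ≤ continuation, so V_ud = 9.3723
Node dd (S = 27): continuation = e^(−0.08)·[0.6444·28.5500 + 0.3556·48.8000] = 33.0026; exercise value = 38.0000 > continuation, so V_dd = 38.0000 (exercise)
Node u (S = 101.2): continuation = e^(−0.08)·[0.6444·0.0000 + 0.3556·9.3723] = 3.0767; exercise value = 0.0000 ≤ continuation, so V_u = 3.0767
Node d (S = 45): continuation = e^(−0.08)·[0.6444·9.3723 + 0.3556·38.0000] = 18.0495; exercise value = 20.0000 > continuation, so V_d = 20.0000 (exercise)
Node 0 (S = 75): continuation = e^(−0.08)·[0.6444·3.0767 + 0.3556·20.0000] = 8.3957; exercise value = 0.0000 ≤ continuation, so V_0 = 8.3957

8.40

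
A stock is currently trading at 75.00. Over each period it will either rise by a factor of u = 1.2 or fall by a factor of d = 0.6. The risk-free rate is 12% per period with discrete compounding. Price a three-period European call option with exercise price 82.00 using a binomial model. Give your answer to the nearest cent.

Risk-neutral probability p = (1 + 0.12 − 0.6)/(1.2 − 0.6) = 0.5200/0.6000 = 0.8667
Terminal stock prices: S_uuu = 129.6, S_uud = 64.8, S_udd = 32.4, S_ddd = 16.2
Terminal payoffs (S − K): max(47.6, 0) = 47.6, max(-17.2, 0) = 0, max(-49.6, 0) = 0, max(-65.8, 0) = 0
Node uu (S = 108): V_uu = 1/1.12·[0.8667·47.6000 + 0.1333·0.0000] = 36.8333
Node ud (S = 54): V_ud = 1/1.12·[0.8667·0.0000 + 0.1333·0.0000] = 0.0000
Node dd (S = 27): V_dd = 1/1.12·[0.8667·0.0000 + 0.1333·0.0000] = 0.0000
Node u (S = 90): V_u = 1/1.12·[0.8667·36.8333 + 0.1333·0.0000] = 28.5020
Node d (S = 45): V_d = 1/1.12·[0.8667·0.0000 + 0.1333·0.0000] = 0.0000
Node 0 (S = 75): V_0 = 1/1.12·[0.8667·28.5020 + 0.1333·0.0000] = 22.0551

22.06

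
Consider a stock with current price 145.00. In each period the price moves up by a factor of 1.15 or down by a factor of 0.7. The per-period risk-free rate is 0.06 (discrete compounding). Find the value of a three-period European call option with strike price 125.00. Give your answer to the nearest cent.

Risk-neutral probability p = (1 + 0.06 − 0.7)/(1.15 − 0.7) = 0.3600/0.4500 = 0.8000
Terminal stock prices: S_uuu = 220.5, S_uud = 134.2, S_udd = 81.71, S_ddd = 49.73
Terminal payoffs (S − K): max(95.53, 0) = 95.53, max(9.234, 0) = 9.234, max(-43.29, 0) = 0, max(-75.27, 0) = 0
Node uu (S = 191.8): V_uu = 1/1.06·[0.8000·95.5269 + 0.2000·9.2337] = 73.8380
Node ud (S = 116.7): V_ud = 1/1.06·[0.8000·9.2337 + 0.2000·0.0000] = 6.9689
Node dd (S = 71.05): V_dd = 1/1.06·[0.8000·0.0000 + 0.2000·0.0000] = 0.0000
Node u (S = 166.8): V_u = 1/1.06·[0.8000·73.8380 + 0.2000·6.9689] = 57.0417
Node d (S = 101.5): V_d = 1/1.06·[0.8000·6.9689 + 0.2000·0.0000] = 5.2595
Node 0 (S = 145): V_0 = 1/1.06·[0.8000·57.0417 + 0.2000·5.2595] = 44.0427

44.04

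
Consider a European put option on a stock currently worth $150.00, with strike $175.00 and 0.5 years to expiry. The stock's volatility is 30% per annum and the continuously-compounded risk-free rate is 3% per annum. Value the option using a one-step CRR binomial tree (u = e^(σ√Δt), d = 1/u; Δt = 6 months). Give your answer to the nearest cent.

CRR parameters: u = e^(σ√Δt) = e^(0.3·√0.5) = 1.2363, d = 1/u = 0.8089
Per-period rate: rΔt = 0.03·0.5 = 0.015, so R = e^0.015 = 1.0151
Risk-neutral probability p = (e^0.015 − 0.8089)/(1.2363 − 0.8089) = 0.2063/0.4275 = 0.4825
Terminal stock prices: S_u = 185.4, S_d = 121.3
Terminal payoffs (K − S): max(-10.45, 0) = 0, max(53.67, 0) = 53.67
Node 0 (S = 150): V_0 = e^(−0.015)·[0.4825·0.0000 + 0.5175·53.6713] = 27.3603

$27.36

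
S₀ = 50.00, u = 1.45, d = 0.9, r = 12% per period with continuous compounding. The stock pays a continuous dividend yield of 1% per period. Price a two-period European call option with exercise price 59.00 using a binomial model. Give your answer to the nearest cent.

Per-period risk-free factor R = e^0.12 = 1.1275; dividend-adjusted growth = e^(0.12−0.01) = 1.1163.
Risk-neutral probability p = (1.1163 − 0.9)/(1.45 − 0.9) = 0.2163/0.5500 = 0.3932
Terminal stock prices: S_uu = 105.1, S_ud = 65.25, S_dd = 40.5
Terminal payoffs (S − K): max(46.12, 0) = 46.12, max(6.25, 0) = 6.25, max(-18.5, 0) = 0
Node u (S = 72.5): V_u = e^(−0.12)·[0.3932·46.1250 + 0.6068·6.2500] = 19.4503
Node d (S = 45): V_d = e^(−0.12)·[0.3932·6.2500 + 0.6068·0.0000] = 2.1798
Node 0 (S = 50): V_0 = e^(−0.12)·[0.3932·19.4503 + 0.6068·2.1798] = 7.9567

7.96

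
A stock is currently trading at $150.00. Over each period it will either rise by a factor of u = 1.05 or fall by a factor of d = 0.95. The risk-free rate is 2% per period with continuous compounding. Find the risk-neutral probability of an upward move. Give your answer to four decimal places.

Risk-neutral probability p = (e^0.02 − 0.95)/(1.05 − 0.95) = 0.0702/0.1000 = 0.7020

p = 0.7020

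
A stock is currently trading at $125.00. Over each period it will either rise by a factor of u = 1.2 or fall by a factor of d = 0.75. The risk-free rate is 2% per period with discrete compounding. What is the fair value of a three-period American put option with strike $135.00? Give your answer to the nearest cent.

Risk-neutral probability p = (1 + 0.02 − 0.75)/(1.2 − 0.75) = 0.2700/0.4500 = 0.6000
Terminal stock prices: S_uuu = 216, S_uud = 135, S_udd = 84.38, S_ddd = 52.73
Terminal payoffs (K − S): max(-81, 0) = 0, max(0, 0) = 0, max(50.62, 0) = 50.62, max(82.27, 0) = 82.27
Node uu (S = 180): continuation = 1/1.02·[0.6000·0.0000 + 0.4000·0.0000] = 0.0000; exercise value = 0.0000 ≤ continuation, so V_uu = 0.0000
Node ud (S = 112.5): continuation = 1/1.02·[0.6000·0.0000 + 0.4000·50.6250] = 19.8529; exercise value = 22.5000 > continuation, so V_ud = 22.5000 (exercise)
Node dd (S = 70.31): continuation = 1/1.02·[0.6000·50.6250 + 0.4000·82.2656] = 62.0404; exercise value = 64.6875 > continuation, so V_dd = 64.6875 (exercise)
Node u (S = 150): continuation = 1/1.02·[0.6000·0.0000 + 0.4000·22.5000] = 8.8235; exercise value = 0.0000 ≤ continuation, so V_u = 8.8235
Node d (S = 93.75): continuation = 1/1.02·[0.6000·22.5000 + 0.4000·64.6875] = 38.6029; exercise value = 41.2500 > continuation, so V_d = 41.2500 (exercise)
Node 0 (S = 125): continuation = 1/1.02·[0.6000·8.8235 + 0.4000·41.2500] = 21.3668; exercise value = 10.0000 ≤ continuation, so V_0 = 21.3668

$21.37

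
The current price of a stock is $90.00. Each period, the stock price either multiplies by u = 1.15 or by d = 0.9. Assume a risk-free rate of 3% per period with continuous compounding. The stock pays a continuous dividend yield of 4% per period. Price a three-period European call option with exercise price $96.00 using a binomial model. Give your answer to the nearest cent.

Per-period risk-free factor R = e^0.03 = 1.0305; dividend-adjusted growth = e^(0.03−0.04) = 0.9900.
Risk-neutral probability p = (0.9900 − 0.9)/(1.15 − 0.9) = 0.0900/0.2500 = 0.3602
Terminal stock prices: S_uuu = 136.9, S_uud = 107.1, S_udd = 83.83, S_ddd = 65.61
Terminal payoffs (S − K): max(40.88, 0) = 40.88, max(11.12, 0) = 11.12, max(-12.17, 0) = 0, max(-30.39, 0) = 0
Node uu (S = 119): V_uu = e^(−0.03)·[0.3602·40.8787 + 0.6398·11.1225] = 21.1952
Node ud (S = 93.15): V_ud = e^(−0.03)·[0.3602·11.1225 + 0.6398·0.0000] = 3.8879
Node dd (S = 72.9): V_dd = e^(−0.03)·[0.3602·0.0000 + 0.6398·0.0000] = 0.0000
Node u (S = 103.5): V_u = e^(−0.03)·[0.3602·21.1952 + 0.6398·3.8879] = 9.8228
Node d (S = 81): V_d = e^(−0.03)·[0.3602·3.8879 + 0.6398·0.0000] = 1.3590
Node 0 (S = 90): V_0 = e^(−0.03)·[0.3602·9.8228 + 0.6398·1.3590] = 4.2774

$4.28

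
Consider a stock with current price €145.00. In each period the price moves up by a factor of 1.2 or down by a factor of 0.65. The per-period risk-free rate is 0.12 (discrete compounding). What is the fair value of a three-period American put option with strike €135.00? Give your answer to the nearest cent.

Risk-neutral probability p = (1 + 0.12 − 0.65)/(1.2 − 0.65) = 0.4700/0.5500 = 0.8545
Terminal stock prices: S_uuu = 250.6, S_uud = 135.7, S_udd = 73.52, S_ddd = 39.82
Terminal payoffs (K − S): max(-115.6, 0) = 0, max(-0.72, 0) = 0, max(61.48, 0) = 61.48, max(95.18, 0) = 95.18
Node uu (S = 208.8): continuation = 1/1.12·[0.8545·0.0000 + 0.1455·0.0000] = 0.0000; exercise value = 0.0000 ≤ continuation, so V_uu = 0.0000
Node ud (S = 113.1): continuation = 1/1.12·[0.8545·0.0000 + 0.1455·61.4850] = 7.9851; exercise value = 21.9000 > continuation, so V_ud = 21.9000 (exercise)
Node dd (S = 61.26): continuation = 1/1.12·[0.8545·61.4850 + 0.1455·95.1794] = 59.2732; exercise value = 73.7375 > continuation, so V_dd = 73.7375 (exercise)
Node u (S = 174): continuation = 1/1.12·[0.8545·0.0000 + 0.1455·21.9000] = 2.8442; exercise value = 0.0000 ≤ continuation, so V_u = 2.8442
Node d (S = 94.25): continuation = 1/1.12·[0.8545·21.9000 + 0.1455·73.7375] = 26.2857; exercise value = 40.7500 > continuation, so V_d = 40.7500 (exercise)
Node 0 (S = 145): continuation = 1/1.12·[0.8545·2.8442 + 0.1455·40.7500] = 7.4623; exercise value = 0.0000 ≤ continuation, so V_0 = 7.4623

€7.46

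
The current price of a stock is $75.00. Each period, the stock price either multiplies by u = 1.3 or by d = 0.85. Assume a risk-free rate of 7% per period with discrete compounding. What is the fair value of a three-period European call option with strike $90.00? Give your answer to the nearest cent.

$12.44

Risk-neutral probability p = (1 + 0.07 − 0.85)/(1.3 − 0.85) = 0.2200/0.4500 = 0.4889
Terminal stock prices: S_uuu = 164.8, S_uud = 107.7, S_udd = 70.44, S_ddd = 46.06
Terminal payoffs (S − K): max(74.78, 0) = 74.78, max(17.74, 0) = 17.74, max(-19.56, 0) = 0, max(-43.94, 0) = 0
Node uu (S = 126.8): V_uu = 1/1.07·[0.4889·74.7750 + 0.5111·17.7375] = 42.6379
Node ud (S = 82.88): V_ud = 1/1.07·[0.4889·17.7375 + 0.5111·0.0000] = 8.1044
Node dd (S = 54.19): V_dd = 1/1.07·[0.4889·0.0000 + 0.5111·0.0000] = 0.0000
Node u (S = 97.5): V_u = 1/1.07·[0.4889·42.6379 + 0.5111·8.1044] = 23.3527
Node d (S = 63.75): V_d = 1/1.07·[0.4889·8.1044 + 0.5111·0.0000] = 3.7029
Node 0 (S = 75): V_0 = 1/1.07·[0.4889·23.3527 + 0.5111·3.7029] = 12.4388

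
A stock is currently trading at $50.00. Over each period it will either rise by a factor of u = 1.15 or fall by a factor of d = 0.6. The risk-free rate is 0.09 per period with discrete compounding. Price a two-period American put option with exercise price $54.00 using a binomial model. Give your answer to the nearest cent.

Risk-neutral probability p = (1 + 0.09 − 0.6)/(1.15 − 0.6) = 0.4900/0.5500 = 0.8909
Terminal stock prices: S_uu = 66.12, S_ud = 34.5, S_dd = 18
Terminal payoffs (K − S): max(-12.12, 0) = 0, max(19.5, 0) = 19.5, max(36, 0) = 36
Node u (S = 57.5): continuation = 1/1.09·[0.8909·0.0000 + 0.1091·19.5000] = 1.9516; exercise value = 0.0000 ≤ continuation, so V_u = 1.9516
Node d (S = 30): continuation = 1/1.09·[0.8909·19.5000 + 0.1091·36.0000] = 19.5413; exercise value = 24.0000 > continuation, so V_d = 24.0000 (exercise)
Node 0 (S = 50): continuation = 1/1.09·[0.8909·1.9516 + 0.1091·24.0000] = 3.9972; exercise value = 4.0000 > continuation, so V_0 = 4.0000 (exercise)

$4.00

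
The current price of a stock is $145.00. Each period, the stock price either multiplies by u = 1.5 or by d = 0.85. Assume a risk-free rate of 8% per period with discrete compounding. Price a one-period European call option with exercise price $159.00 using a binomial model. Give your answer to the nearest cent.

$19.17

Risk-neutral probability p = (1 + 0.08 − 0.85)/(1.5 − 0.85) = 0.2300/0.6500 = 0.3538
Terminal stock prices: S_u = 217.5, S_d = 123.2
Terminal payoffs (S − K): max(58.5, 0) = 58.5, max(-35.75, 0) = 0
Node 0 (S = 145): V_0 = 1/1.08·[0.3538·58.5000 + 0.6462·0.0000] = 19.1667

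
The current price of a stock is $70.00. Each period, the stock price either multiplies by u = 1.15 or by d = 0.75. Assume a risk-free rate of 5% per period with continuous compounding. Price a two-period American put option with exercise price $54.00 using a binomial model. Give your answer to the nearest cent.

$0.81

Risk-neutral probability p = (e^0.05 − 0.75)/(1.15 − 0.75) = 0.3013/0.4000 = 0.7532
Terminal stock prices: S_uu = 92.57, S_ud = 60.38, S_dd = 39.38
Terminal payoffs (K − S): max(-38.57, 0) = 0, max(-6.375, 0) = 0, max(14.62, 0) = 14.62
Node u (S = 80.5): continuation = e^(−0.05)·[0.7532·0.0000 + 0.2468·0.0000] = 0.0000; exercise value = 0.0000 ≤ continuation, so V_u = 0.0000
Node d (S = 52.5): continuation = e^(−0.05)·[0.7532·0.0000 + 0.2468·14.6250] = 3.4337; exercise value = 1.5000 ≤ continuation, so V_d = 3.4337
Node 0 (S = 70): continuation = e^(−0.05)·[0.7532·0.0000 + 0.2468·3.4337] = 0.8062; exercise value = 0.0000 ≤ continuation, so V_0 = 0.8062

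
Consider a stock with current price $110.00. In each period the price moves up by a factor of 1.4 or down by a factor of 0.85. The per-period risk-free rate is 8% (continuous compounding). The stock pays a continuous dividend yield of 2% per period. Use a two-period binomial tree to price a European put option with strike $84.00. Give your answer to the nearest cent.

$1.46

Per-period risk-free factor R = e^0.08 = 1.0833; dividend-adjusted growth = e^(0.08−0.02) = 1.0618.
Risk-neutral probability p = (1.0618 − 0.85)/(1.4 − 0.85) = 0.2118/0.5500 = 0.3852
Terminal stock prices: S_uu = 215.6, S_ud = 130.9, S_dd = 79.47
Terminal payoffs (K − S): max(-131.6, 0) = 0, max(-46.9, 0) = 0, max(4.525, 0) = 4.525
Node u (S = 154): V_u = e^(−0.08)·[0.3852·0.0000 + 0.6148·0.0000] = 0.0000
Node d (S = 93.5): V_d = e^(−0.08)·[0.3852·0.0000 + 0.6148·4.5250] = 2.5683
Node 0 (S = 110): V_0 = e^(−0.08)·[0.3852·0.0000 + 0.6148·2.5683] = 1.4577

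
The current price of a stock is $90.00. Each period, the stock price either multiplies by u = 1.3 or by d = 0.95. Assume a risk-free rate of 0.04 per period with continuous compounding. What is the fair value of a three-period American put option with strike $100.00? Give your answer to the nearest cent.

$10.32

Risk-neutral probability p = (e^0.04 − 0.95)/(1.3 − 0.95) = 0.0908/0.3500 = 0.2595
Terminal stock prices: S_uuu = 197.7, S_uud = 144.5, S_udd = 105.6, S_ddd = 77.16
Terminal payoffs (K − S): max(-97.73, 0) = 0, max(-44.5, 0) = 0, max(-5.593, 0) = 0, max(22.84, 0) = 22.84
Node uu (S = 152.1): continuation = e^(−0.04)·[0.2595·0.0000 + 0.7405·0.0000] = 0.0000; exercise value = 0.0000 ≤ continuation, so V_uu = 0.0000
Node ud (S = 111.1): continuation = e^(−0.04)·[0.2595·0.0000 + 0.7405·0.0000] = 0.0000; exercise value = 0.0000 ≤ continuation, so V_ud = 0.0000
Node dd (S = 81.22): continuation = e^(−0.04)·[0.2595·0.0000 + 0.7405·22.8363] = 16.2481; exercise value = 18.7750 > continuation, so V_dd = 18.7750 (exercise)
Node u (S = 117): continuation = e^(−0.04)·[0.2595·0.0000 + 0.7405·0.0000] = 0.0000; exercise value = 0.0000 ≤ continuation, so V_u = 0.0000
Node d (S = 85.5): continuation = e^(−0.04)·[0.2595·0.0000 + 0.7405·18.7750] = 13.3585; exercise value = 14.5000 > continuation, so V_d = 14.5000 (exercise)
Node 0 (S = 90): continuation = e^(−0.04)·[0.2595·0.0000 + 0.7405·14.5000] = 10.3168; exercise value = 10.0000 ≤ continuation, so V_0 = 10.3168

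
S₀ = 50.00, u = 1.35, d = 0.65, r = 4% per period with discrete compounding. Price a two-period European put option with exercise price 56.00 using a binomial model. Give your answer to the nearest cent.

11.86

Risk-neutral probability p = (1 + 0.04 − 0.65)/(1.35 − 0.65) = 0.3900/0.7000 = 0.5571
Terminal stock prices: S_uu = 91.13, S_ud = 43.88, S_dd = 21.13
Terminal payoffs (K − S): max(-35.13, 0) = 0, max(12.12, 0) = 12.12, max(34.88, 0) = 34.88
Node u (S = 67.5): V_u = 1/1.04·[0.5571·0.0000 + 0.4429·12.1250] = 5.1631
Node d (S = 32.5): V_d = 1/1.04·[0.5571·12.1250 + 0.4429·34.8750] = 21.3462
Node 0 (S = 50): V_0 = 1/1.04·[0.5571·5.1631 + 0.4429·21.3462] = 11.8557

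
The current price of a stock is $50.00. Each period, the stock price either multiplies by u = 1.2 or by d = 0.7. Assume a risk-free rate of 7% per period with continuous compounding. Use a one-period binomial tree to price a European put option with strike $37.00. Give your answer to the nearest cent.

Risk-neutral probability p = (e^0.07 − 0.7)/(1.2 − 0.7) = 0.3725/0.5000 = 0.7450
Terminal stock prices: S_u = 60, S_d = 35
Terminal payoffs (K − S): max(-23, 0) = 0, max(2, 0) = 2
Node 0 (S = 50): V_0 = e^(−0.07)·[0.7450·0.0000 + 0.2550·2.0000] = 0.4755

$0.48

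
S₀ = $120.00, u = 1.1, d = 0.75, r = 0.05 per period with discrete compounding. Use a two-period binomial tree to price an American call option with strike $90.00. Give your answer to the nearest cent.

Risk-neutral probability p = (1 + 0.05 − 0.75)/(1.1 − 0.75) = 0.3000/0.3500 = 0.8571
Terminal stock prices: S_uu = 145.2, S_ud = 99, S_dd = 67.5
Terminal payoffs (S − K): max(55.2, 0) = 55.2, max(9, 0) = 9, max(-22.5, 0) = 0
Node u (S = 132): continuation = 1/1.05·[0.8571·55.2000 + 0.1429·9.0000] = 46.2857; exercise value = 42.0000 ≤ continuation, so V_u = 46.2857
Node d (S = 90): continuation = 1/1.05·[0.8571·9.0000 + 0.1429·0.0000] = 7.3469; exercise value = 0.0000 ≤ continuation, so V_d = 7.3469
Node 0 (S = 120): continuation = 1/1.05·[0.8571·46.2857 + 0.1429·7.3469] = 38.7838; exercise value = 30.0000 ≤ continuation, so V_0 = 38.7838

$38.78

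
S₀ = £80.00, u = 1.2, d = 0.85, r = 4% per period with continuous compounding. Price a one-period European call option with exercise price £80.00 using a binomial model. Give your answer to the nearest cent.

£8.38

Risk-neutral probability p = (e^0.04 − 0.85)/(1.2 − 0.85) = 0.1908/0.3500 = 0.5452
Terminal stock prices: S_u = 96, S_d = 68
Terminal payoffs (S − K): max(16, 0) = 16, max(-12, 0) = 0
Node 0 (S = 80): V_0 = e^(−0.04)·[0.5452·16.0000 + 0.4548·0.0000] = 8.3808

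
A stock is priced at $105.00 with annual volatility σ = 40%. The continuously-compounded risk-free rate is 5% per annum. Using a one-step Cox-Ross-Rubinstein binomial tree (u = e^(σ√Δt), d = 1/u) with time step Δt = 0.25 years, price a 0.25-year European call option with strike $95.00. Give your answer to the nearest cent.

CRR parameters: u = e^(σ√Δt) = e^(0.4·√0.25) = 1.2214, d = 1/u = 0.8187
Per-period rate: rΔt = 0.05·0.25 = 0.0125, so R = e^0.0125 = 1.0126
Risk-neutral probability p = (e^0.0125 − 0.8187)/(1.2214 − 0.8187) = 0.1938/0.4027 = 0.4814
Terminal stock prices: S_u = 128.2, S_d = 85.97
Terminal payoffs (S − K): max(33.25, 0) = 33.25, max(-9.033, 0) = 0
Node 0 (S = 105): V_0 = e^(−0.0125)·[0.4814·33.2473 + 0.5186·0.0000] = 15.8065

$15.81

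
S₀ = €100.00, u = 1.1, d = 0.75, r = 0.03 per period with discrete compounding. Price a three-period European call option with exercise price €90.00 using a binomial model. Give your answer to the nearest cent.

€20.46

Risk-neutral probability p = (1 + 0.03 − 0.75)/(1.1 − 0.75) = 0.2800/0.3500 = 0.8000
Terminal stock prices: S_uuu = 133.1, S_uud = 90.75, S_udd = 61.88, S_ddd = 42.19
Terminal payoffs (S − K): max(43.1, 0) = 43.1, max(0.75, 0) = 0.75, max(-28.12, 0) = 0, max(-47.81, 0) = 0
Node uu (S = 121): V_uu = 1/1.03·[0.8000·43.1000 + 0.2000·0.7500] = 33.6214
Node ud (S = 82.5): V_ud = 1/1.03·[0.8000·0.7500 + 0.2000·0.0000] = 0.5825
Node dd (S = 56.25): V_dd = 1/1.03·[0.8000·0.0000 + 0.2000·0.0000] = 0.0000
Node u (S = 110): V_u = 1/1.03·[0.8000·33.6214 + 0.2000·0.5825] = 26.2268
Node d (S = 75): V_d = 1/1.03·[0.8000·0.5825 + 0.2000·0.0000] = 0.4524
Node 0 (S = 100): V_0 = 1/1.03·[0.8000·26.2268 + 0.2000·0.4524] = 20.4582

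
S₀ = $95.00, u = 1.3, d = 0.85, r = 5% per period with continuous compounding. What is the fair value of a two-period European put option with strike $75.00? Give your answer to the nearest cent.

Risk-neutral probability p = (e^0.05 − 0.85)/(1.3 − 0.85) = 0.2013/0.4500 = 0.4473
Terminal stock prices: S_uu = 160.6, S_ud = 105, S_dd = 68.64
Terminal payoffs (K − S): max(-85.55, 0) = 0, max(-29.97, 0) = 0, max(6.363, 0) = 6.363
Node u (S = 123.5): V_u = e^(−0.05)·[0.4473·0.0000 + 0.5527·0.0000] = 0.0000
Node d (S = 80.75): V_d = e^(−0.05)·[0.4473·0.0000 + 0.5527·6.3625] = 3.3452
Node 0 (S = 95): V_0 = e^(−0.05)·[0.4473·0.0000 + 0.5527·3.3452] = 1.7588

$1.76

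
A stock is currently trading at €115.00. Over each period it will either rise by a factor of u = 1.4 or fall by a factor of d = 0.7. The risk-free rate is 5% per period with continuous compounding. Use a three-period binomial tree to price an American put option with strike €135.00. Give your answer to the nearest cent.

Risk-neutral probability p = (e^0.05 − 0.7)/(1.4 − 0.7) = 0.3513/0.7000 = 0.5018
Terminal stock prices: S_uuu = 315.6, S_uud = 157.8, S_udd = 78.89, S_ddd = 39.44
Terminal payoffs (K − S): max(-180.6, 0) = 0, max(-22.78, 0) = 0, max(56.11, 0) = 56.11, max(95.56, 0) = 95.56
Node uu (S = 225.4): continuation = e^(−0.05)·[0.5018·0.0000 + 0.4982·0.0000] = 0.0000; exercise value = 0.0000 ≤ continuation, so V_uu = 0.0000
Node ud (S = 112.7): continuation = e^(−0.05)·[0.5018·0.0000 + 0.4982·56.1100] = 26.5898; exercise value = 22.3000 ≤ continuation, so V_ud = 26.5898
Node dd (S = 56.35): continuation = e^(−0.05)·[0.5018·56.1100 + 0.4982·95.5550] = 72.0660; exercise value = 78.6500 > continuation, so V_dd = 78.6500 (exercise)
Node u (S = 161): continuation = e^(−0.05)·[0.5018·0.0000 + 0.4982·26.5898] = 12.6006; exercise value = 0.0000 ≤ continuation, so V_u = 12.6006
Node d (S = 80.5): continuation = e^(−0.05)·[0.5018·26.5898 + 0.4982·78.6500] = 49.9637; exercise value = 54.5000 > continuation, so V_d = 54.5000 (exercise)
Node 0 (S = 115): continuation = e^(−0.05)·[0.5018·12.6006 + 0.4982·54.5000] = 31.8417; exercise value = 20.0000 ≤ continuation, so V_0 = 31.8417

€31.84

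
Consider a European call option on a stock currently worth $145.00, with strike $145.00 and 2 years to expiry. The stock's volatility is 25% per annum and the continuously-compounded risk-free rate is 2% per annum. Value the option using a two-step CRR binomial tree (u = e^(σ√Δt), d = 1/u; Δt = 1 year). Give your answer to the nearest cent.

CRR parameters: u = e^(σ√Δt) = e^(0.25·√1) = 1.2840, d = 1/u = 0.7788
Per-period rate: rΔt = 0.02·1 = 0.02, so R = e^0.02 = 1.0202
Risk-neutral probability p = (e^0.02 − 0.7788)/(1.2840 − 0.7788) = 0.2414/0.5052 = 0.4778
Terminal stock prices: S_uu = 239.1, S_ud = 145, S_dd = 87.95
Terminal payoffs (S − K): max(94.06, 0) = 94.06, max(0, 0) = 0, max(-57.05, 0) = 0
Node u (S = 186.2): V_u = e^(−0.02)·[0.4778·94.0646 + 0.5222·0.0000] = 44.0549
Node d (S = 112.9): V_d = e^(−0.02)·[0.4778·0.0000 + 0.5222·0.0000] = 0.0000
Node 0 (S = 145): V_0 = e^(−0.02)·[0.4778·44.0549 + 0.5222·0.0000] = 20.6330

$20.63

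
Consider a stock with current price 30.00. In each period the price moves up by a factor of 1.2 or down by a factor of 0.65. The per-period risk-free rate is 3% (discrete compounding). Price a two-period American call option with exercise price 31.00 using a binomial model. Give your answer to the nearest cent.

Risk-neutral probability p = (1 + 0.03 − 0.65)/(1.2 − 0.65) = 0.3800/0.5500 = 0.6909
Terminal stock prices: S_uu = 43.2, S_ud = 23.4, S_dd = 12.68
Terminal payoffs (S − K): max(12.2, 0) = 12.2, max(-7.6, 0) = 0, max(-18.32, 0) = 0
Node u (S = 36): continuation = 1/1.03·[0.6909·12.2000 + 0.3091·0.0000] = 8.1836; exercise value = 5.0000 ≤ continuation, so V_u = 8.1836
Node d (S = 19.5): continuation = 1/1.03·[0.6909·0.0000 + 0.3091·0.0000] = 0.0000; exercise value = 0.0000 ≤ continuation, so V_d = 0.0000
Node 0 (S = 30): continuation = 1/1.03·[0.6909·8.1836 + 0.3091·0.0000] = 5.4894; exercise value = 0.0000 ≤ continuation, so V_0 = 5.4894

5.49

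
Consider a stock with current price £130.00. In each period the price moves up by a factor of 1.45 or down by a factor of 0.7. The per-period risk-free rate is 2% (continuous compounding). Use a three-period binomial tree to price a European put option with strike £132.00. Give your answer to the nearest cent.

£31.19

Risk-neutral probability p = (e^0.02 − 0.7)/(1.45 − 0.7) = 0.3202/0.7500 = 0.4269
Terminal stock prices: S_uuu = 396.3, S_uud = 191.3, S_udd = 92.36, S_ddd = 44.59
Terminal payoffs (K − S): max(-264.3, 0) = 0, max(-59.33, 0) = 0, max(39.64, 0) = 39.64, max(87.41, 0) = 87.41
Node uu (S = 273.3): V_uu = e^(−0.02)·[0.4269·0.0000 + 0.5731·0.0000] = 0.0000
Node ud (S = 131.9): V_ud = e^(−0.02)·[0.4269·0.0000 + 0.5731·39.6350] = 22.2637
Node dd (S = 63.7): V_dd = e^(−0.02)·[0.4269·39.6350 + 0.5731·87.4100] = 65.6862
Node u (S = 188.5): V_u = e^(−0.02)·[0.4269·0.0000 + 0.5731·22.2637] = 12.5059
Node d (S = 91): V_d = e^(−0.02)·[0.4269·22.2637 + 0.5731·65.6862] = 46.2140
Node 0 (S = 130): V_0 = e^(−0.02)·[0.4269·12.5059 + 0.5731·46.2140] = 31.1927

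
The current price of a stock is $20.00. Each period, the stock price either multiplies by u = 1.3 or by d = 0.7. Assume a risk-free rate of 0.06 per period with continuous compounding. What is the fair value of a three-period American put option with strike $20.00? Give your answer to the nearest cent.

Risk-neutral probability p = (e^0.06 − 0.7)/(1.3 − 0.7) = 0.3618/0.6000 = 0.6031
Terminal stock prices: S_uuu = 43.94, S_uud = 23.66, S_udd = 12.74, S_ddd = 6.86
Terminal payoffs (K − S): max(-23.94, 0) = 0, max(-3.66, 0) = 0, max(7.26, 0) = 7.26, max(13.14, 0) = 13.14
Node uu (S = 33.8): continuation = e^(−0.06)·[0.6031·0.0000 + 0.3969·0.0000] = 0.0000; exercise value = 0.0000 ≤ continuation, so V_uu = 0.0000
Node ud (S = 18.2): continuation = e^(−0.06)·[0.6031·0.0000 + 0.3969·7.2600] = 2.7140; exercise value = 1.8000 ≤ continuation, so V_ud = 2.7140
Node dd (S = 9.8): continuation = e^(−0.06)·[0.6031·7.2600 + 0.3969·13.1400] = 9.0353; exercise value = 10.2000 > continuation, so V_dd = 10.2000 (exercise)
Node u (S = 26): continuation = e^(−0.06)·[0.6031·0.0000 + 0.3969·2.7140] = 1.0145; exercise value = 0.0000 ≤ continuation, so V_u = 1.0145
Node d (S = 14): continuation = e^(−0.06)·[0.6031·2.7140 + 0.3969·10.2000] = 5.3544; exercise value = 6.0000 > continuation, so V_d = 6.0000 (exercise)
Node 0 (S = 20): continuation = e^(−0.06)·[0.6031·1.0145 + 0.3969·6.0000] = 2.8191; exercise value = 0.0000 ≤ continuation, so V_0 = 2.8191

$2.82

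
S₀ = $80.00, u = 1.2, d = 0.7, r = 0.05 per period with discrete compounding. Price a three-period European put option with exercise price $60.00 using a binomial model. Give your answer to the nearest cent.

$2.88

Risk-neutral probability p = (1 + 0.05 − 0.7)/(1.2 − 0.7) = 0.3500/0.5000 = 0.7000
Terminal stock prices: S_uuu = 138.2, S_uud = 80.64, S_udd = 47.04, S_ddd = 27.44
Terminal payoffs (K − S): max(-78.24, 0) = 0, max(-20.64, 0) = 0, max(12.96, 0) = 12.96, max(32.56, 0) = 32.56
Node uu (S = 115.2): V_uu = 1/1.05·[0.7000·0.0000 + 0.3000·0.0000] = 0.0000
Node ud (S = 67.2): V_ud = 1/1.05·[0.7000·0.0000 + 0.3000·12.9600] = 3.7029
Node dd (S = 39.2): V_dd = 1/1.05·[0.7000·12.9600 + 0.3000·32.5600] = 17.9429
Node u (S = 96): V_u = 1/1.05·[0.7000·0.0000 + 0.3000·3.7029] = 1.0580
Node d (S = 56): V_d = 1/1.05·[0.7000·3.7029 + 0.3000·17.9429] = 7.5951
Node 0 (S = 80): V_0 = 1/1.05·[0.7000·1.0580 + 0.3000·7.5951] = 2.8753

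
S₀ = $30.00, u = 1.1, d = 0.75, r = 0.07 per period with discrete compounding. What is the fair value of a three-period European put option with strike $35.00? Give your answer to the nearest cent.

Risk-neutral probability p = (1 + 0.07 − 0.75)/(1.1 − 0.75) = 0.3200/0.3500 = 0.9143
Terminal stock prices: S_uuu = 39.93, S_uud = 27.23, S_udd = 18.56, S_ddd = 12.66
Terminal payoffs (K − S): max(-4.93, 0) = 0, max(7.775, 0) = 7.775, max(16.44, 0) = 16.44, max(22.34, 0) = 22.34
Node uu (S = 36.3): V_uu = 1/1.07·[0.9143·0.0000 + 0.0857·7.7750] = 0.6228
Node ud (S = 24.75): V_ud = 1/1.07·[0.9143·7.7750 + 0.0857·16.4375] = 7.9603
Node dd (S = 16.88): V_dd = 1/1.07·[0.9143·16.4375 + 0.0857·22.3438] = 15.8353
Node u (S = 33): V_u = 1/1.07·[0.9143·0.6228 + 0.0857·7.9603] = 1.1699
Node d (S = 22.5): V_d = 1/1.07·[0.9143·7.9603 + 0.0857·15.8353] = 8.0704
Node 0 (S = 30): V_0 = 1/1.07·[0.9143·1.1699 + 0.0857·8.0704] = 1.6461

$1.65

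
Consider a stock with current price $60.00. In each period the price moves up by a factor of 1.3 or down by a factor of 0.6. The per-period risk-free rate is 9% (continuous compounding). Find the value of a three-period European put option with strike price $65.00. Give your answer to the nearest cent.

$7.57

Risk-neutral probability p = (e^0.09 − 0.6)/(1.3 − 0.6) = 0.4942/0.7000 = 0.7060
Terminal stock prices: S_uuu = 131.8, S_uud = 60.84, S_udd = 28.08, S_ddd = 12.96
Terminal payoffs (K − S): max(-66.82, 0) = 0, max(4.16, 0) = 4.16, max(36.92, 0) = 36.92, max(52.04, 0) = 52.04
Node uu (S = 101.4): V_uu = e^(−0.09)·[0.7060·0.0000 + 0.2940·4.1600] = 1.1179
Node ud (S = 46.8): V_ud = e^(−0.09)·[0.7060·4.1600 + 0.2940·36.9200] = 12.6055
Node dd (S = 21.6): V_dd = e^(−0.09)·[0.7060·36.9200 + 0.2940·52.0400] = 37.8055
Node u (S = 78): V_u = e^(−0.09)·[0.7060·1.1179 + 0.2940·12.6055] = 4.1088
Node d (S = 36): V_d = e^(−0.09)·[0.7060·12.6055 + 0.2940·37.8055] = 18.2926
Node 0 (S = 60): V_0 = e^(−0.09)·[0.7060·4.1088 + 0.2940·18.2926] = 7.5667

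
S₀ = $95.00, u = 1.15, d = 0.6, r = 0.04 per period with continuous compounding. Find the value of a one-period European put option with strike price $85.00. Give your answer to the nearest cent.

Risk-neutral probability p = (e^0.04 − 0.6)/(1.15 − 0.6) = 0.4408/0.5500 = 0.8015
Terminal stock prices: S_u = 109.2, S_d = 57
Terminal payoffs (K − S): max(-24.25, 0) = 0, max(28, 0) = 28
Node 0 (S = 95): V_0 = e^(−0.04)·[0.8015·0.0000 + 0.1985·28.0000] = 5.3408

$5.34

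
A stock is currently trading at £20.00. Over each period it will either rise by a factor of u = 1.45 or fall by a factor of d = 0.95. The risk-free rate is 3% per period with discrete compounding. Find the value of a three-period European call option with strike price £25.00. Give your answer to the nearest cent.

Risk-neutral probability p = (1 + 0.03 − 0.95)/(1.45 − 0.95) = 0.0800/0.5000 = 0.1600
Terminal stock prices: S_uuu = 60.97, S_uud = 39.95, S_udd = 26.17, S_ddd = 17.15
Terminal payoffs (S − K): max(35.97, 0) = 35.97, max(14.95, 0) = 14.95, max(1.172, 0) = 1.172, max(-7.853, 0) = 0
Node uu (S = 42.05): V_uu = 1/1.03·[0.1600·35.9725 + 0.8400·14.9475] = 17.7782
Node ud (S = 27.55): V_ud = 1/1.03·[0.1600·14.9475 + 0.8400·1.1725] = 3.2782
Node dd (S = 18.05): V_dd = 1/1.03·[0.1600·1.1725 + 0.8400·0.0000] = 0.1821
Node u (S = 29): V_u = 1/1.03·[0.1600·17.7782 + 0.8400·3.2782] = 5.4351
Node d (S = 19): V_d = 1/1.03·[0.1600·3.2782 + 0.8400·0.1821] = 0.6578
Node 0 (S = 20): V_0 = 1/1.03·[0.1600·5.4351 + 0.8400·0.6578] = 1.3807

£1.38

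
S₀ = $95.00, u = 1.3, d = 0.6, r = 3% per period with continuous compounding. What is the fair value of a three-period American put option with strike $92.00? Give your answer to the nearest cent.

Risk-neutral probability p = (e^0.03 − 0.6)/(1.3 − 0.6) = 0.4305/0.7000 = 0.6149
Terminal stock prices: S_uuu = 208.7, S_uud = 96.33, S_udd = 44.46, S_ddd = 20.52
Terminal payoffs (K − S): max(-116.7, 0) = 0, max(-4.33, 0) = 0, max(47.54, 0) = 47.54, max(71.48, 0) = 71.48
Node uu (S = 160.6): continuation = e^(−0.03)·[0.6149·0.0000 + 0.3851·0.0000] = 0.0000; exercise value = 0.0000 ≤ continuation, so V_uu = 0.0000
Node ud (S = 74.1): continuation = e^(−0.03)·[0.6149·0.0000 + 0.3851·47.5400] = 17.7650; exercise value = 17.9000 > continuation, so V_ud = 17.9000 (exercise)
Node dd (S = 34.2): continuation = e^(−0.03)·[0.6149·47.5400 + 0.3851·71.4800] = 55.0810; exercise value = 57.8000 > continuation, so V_dd = 57.8000 (exercise)
Node u (S = 123.5): continuation = e^(−0.03)·[0.6149·0.0000 + 0.3851·17.9000] = 6.6890; exercise value = 0.0000 ≤ continuation, so V_u = 6.6890
Node d (S = 57): continuation = e^(−0.03)·[0.6149·17.9000 + 0.3851·57.8000] = 32.2810; exercise value = 35.0000 > continuation, so V_d = 35.0000 (exercise)
Node 0 (S = 95): continuation = e^(−0.03)·[0.6149·6.6890 + 0.3851·35.0000] = 17.0707; exercise value = 0.0000 ≤ continuation, so V_0 = 17.0707

$17.07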